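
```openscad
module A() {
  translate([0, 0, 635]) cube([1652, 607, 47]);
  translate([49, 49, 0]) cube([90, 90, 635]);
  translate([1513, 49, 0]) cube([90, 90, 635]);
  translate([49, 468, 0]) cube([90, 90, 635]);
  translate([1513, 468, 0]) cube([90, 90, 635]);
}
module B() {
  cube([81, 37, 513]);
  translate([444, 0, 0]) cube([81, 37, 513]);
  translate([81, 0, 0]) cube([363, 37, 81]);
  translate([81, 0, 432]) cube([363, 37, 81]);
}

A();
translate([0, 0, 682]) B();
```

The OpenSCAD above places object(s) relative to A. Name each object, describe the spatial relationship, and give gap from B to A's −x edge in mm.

The picture frame's min-x is at 0; the table's min-x is 0; gap = 0 mm.

A is a table. B is a picture frame. The picture frame is on top of the table. The gap from the picture frame to the table's −x edge is 0 mm.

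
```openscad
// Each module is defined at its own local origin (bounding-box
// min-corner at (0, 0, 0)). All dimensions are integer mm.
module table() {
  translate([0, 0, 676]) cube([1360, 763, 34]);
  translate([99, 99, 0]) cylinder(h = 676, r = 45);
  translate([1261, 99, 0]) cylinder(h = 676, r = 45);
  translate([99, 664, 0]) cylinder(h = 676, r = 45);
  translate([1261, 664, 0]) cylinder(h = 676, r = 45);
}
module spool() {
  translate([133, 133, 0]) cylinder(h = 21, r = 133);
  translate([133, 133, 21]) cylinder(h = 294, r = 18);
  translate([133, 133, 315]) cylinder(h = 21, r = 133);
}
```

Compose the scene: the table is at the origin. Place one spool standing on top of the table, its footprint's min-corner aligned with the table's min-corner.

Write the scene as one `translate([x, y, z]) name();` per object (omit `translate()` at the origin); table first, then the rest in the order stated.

table();
translate([0, 0, 710]) spool();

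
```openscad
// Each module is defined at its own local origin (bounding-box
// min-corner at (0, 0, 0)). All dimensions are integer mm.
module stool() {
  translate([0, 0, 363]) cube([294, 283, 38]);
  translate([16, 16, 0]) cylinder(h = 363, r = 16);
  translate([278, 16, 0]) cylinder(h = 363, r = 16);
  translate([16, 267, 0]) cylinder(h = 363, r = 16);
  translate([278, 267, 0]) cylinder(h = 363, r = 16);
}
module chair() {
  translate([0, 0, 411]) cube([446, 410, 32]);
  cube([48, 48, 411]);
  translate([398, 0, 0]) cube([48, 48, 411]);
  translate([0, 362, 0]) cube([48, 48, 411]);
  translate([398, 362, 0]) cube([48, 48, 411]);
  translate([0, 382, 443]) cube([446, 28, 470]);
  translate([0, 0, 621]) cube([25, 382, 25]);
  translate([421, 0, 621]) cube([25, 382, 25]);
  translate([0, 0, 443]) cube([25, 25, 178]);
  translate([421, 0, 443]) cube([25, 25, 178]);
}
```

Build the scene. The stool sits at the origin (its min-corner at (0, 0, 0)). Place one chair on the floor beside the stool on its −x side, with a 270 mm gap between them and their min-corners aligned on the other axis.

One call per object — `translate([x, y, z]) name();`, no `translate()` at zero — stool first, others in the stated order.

stool();
translate([-716, 0, 0]) chair();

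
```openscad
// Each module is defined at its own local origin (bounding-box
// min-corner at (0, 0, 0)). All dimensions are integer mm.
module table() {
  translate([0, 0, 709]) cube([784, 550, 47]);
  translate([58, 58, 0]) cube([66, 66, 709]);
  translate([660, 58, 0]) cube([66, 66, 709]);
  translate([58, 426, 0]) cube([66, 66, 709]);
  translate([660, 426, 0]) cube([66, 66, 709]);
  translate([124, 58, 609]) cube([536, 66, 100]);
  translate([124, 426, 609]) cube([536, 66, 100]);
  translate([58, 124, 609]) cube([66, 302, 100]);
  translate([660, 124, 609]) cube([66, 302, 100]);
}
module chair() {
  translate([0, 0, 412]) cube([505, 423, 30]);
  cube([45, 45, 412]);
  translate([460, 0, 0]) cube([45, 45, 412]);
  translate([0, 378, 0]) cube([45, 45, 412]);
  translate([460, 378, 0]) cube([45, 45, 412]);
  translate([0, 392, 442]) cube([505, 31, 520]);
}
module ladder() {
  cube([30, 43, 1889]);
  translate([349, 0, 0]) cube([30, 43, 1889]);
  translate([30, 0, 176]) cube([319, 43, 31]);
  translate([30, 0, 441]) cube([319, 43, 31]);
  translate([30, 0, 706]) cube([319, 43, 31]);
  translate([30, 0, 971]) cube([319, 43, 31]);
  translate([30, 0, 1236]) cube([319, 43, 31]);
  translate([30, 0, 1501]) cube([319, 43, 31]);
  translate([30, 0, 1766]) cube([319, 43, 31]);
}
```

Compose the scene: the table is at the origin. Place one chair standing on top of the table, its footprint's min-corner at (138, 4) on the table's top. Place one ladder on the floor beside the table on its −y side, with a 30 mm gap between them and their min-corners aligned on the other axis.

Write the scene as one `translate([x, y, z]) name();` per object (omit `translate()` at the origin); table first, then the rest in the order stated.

table();
translate([138, 4, 756]) chair();
translate([0, -73, 0]) ladder();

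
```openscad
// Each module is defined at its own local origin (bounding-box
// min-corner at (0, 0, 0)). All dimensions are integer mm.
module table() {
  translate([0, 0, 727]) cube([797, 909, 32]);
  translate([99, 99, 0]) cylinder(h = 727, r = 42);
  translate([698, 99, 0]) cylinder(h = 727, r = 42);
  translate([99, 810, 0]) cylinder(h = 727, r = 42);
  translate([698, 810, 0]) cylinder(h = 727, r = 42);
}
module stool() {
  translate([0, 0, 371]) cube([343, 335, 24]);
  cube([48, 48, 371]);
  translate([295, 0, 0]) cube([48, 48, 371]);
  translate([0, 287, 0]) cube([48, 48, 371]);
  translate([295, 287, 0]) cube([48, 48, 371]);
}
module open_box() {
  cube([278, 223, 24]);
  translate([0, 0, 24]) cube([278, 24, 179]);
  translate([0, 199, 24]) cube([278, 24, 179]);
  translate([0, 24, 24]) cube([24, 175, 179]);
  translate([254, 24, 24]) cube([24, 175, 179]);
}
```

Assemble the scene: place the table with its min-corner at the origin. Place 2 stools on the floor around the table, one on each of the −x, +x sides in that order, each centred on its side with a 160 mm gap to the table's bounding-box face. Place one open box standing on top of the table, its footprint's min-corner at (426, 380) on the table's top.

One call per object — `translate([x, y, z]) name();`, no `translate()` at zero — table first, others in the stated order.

table();
translate([-503, 287, 0]) stool();
translate([957, 287, 0]) stool();
translate([426, 380, 759]) open_box();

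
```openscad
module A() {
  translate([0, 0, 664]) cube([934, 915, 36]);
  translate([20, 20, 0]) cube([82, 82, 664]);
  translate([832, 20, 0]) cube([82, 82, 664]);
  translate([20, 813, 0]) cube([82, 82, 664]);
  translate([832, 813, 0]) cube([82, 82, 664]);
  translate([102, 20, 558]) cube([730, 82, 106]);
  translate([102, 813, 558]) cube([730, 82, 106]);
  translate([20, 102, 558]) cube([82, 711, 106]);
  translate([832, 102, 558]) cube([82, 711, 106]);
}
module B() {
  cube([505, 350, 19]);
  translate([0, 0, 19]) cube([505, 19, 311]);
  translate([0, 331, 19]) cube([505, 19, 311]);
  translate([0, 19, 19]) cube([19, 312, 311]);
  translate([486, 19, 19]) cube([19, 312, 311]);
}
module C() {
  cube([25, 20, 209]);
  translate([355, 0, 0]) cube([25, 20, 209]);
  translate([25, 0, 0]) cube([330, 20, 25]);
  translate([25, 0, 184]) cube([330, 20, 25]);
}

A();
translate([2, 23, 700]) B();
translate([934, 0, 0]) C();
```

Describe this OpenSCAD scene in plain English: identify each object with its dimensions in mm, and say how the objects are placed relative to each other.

A is a table: top 934 mm (x) × 915 mm (y), 36 mm thick, upper face at z = 700 mm, on four 82×82 mm square legs, each inset 20 mm from the nearest pair of top edges, running from z = 0 to the bottom of the top. Four apron rails, 82 mm thick and 106 mm tall, run between adjacent legs with their top edges flush with the underside of the top and their outer faces flush with the legs' outer faces.

B is an open-topped rectangular box: outside dimensions 505×350×330 mm, with a uniform wall and base thickness of 19 mm. The base is a full 505×350 slab on the floor; four walls sit on top of the base. The front and back walls (the −y and +y sides) span the full width; the two side walls fit between them.

C is a picture frame with a 330×159 mm rectangular opening (x by z) and a uniform 25 mm border on every side. Frame depth is 20 mm along y. It is built from two vertical stiles running the full outside height and two horizontal rails spanning the gap between the stiles.

The open box is on top of the table. The picture frame is against the table's +x side, with their −y faces flush.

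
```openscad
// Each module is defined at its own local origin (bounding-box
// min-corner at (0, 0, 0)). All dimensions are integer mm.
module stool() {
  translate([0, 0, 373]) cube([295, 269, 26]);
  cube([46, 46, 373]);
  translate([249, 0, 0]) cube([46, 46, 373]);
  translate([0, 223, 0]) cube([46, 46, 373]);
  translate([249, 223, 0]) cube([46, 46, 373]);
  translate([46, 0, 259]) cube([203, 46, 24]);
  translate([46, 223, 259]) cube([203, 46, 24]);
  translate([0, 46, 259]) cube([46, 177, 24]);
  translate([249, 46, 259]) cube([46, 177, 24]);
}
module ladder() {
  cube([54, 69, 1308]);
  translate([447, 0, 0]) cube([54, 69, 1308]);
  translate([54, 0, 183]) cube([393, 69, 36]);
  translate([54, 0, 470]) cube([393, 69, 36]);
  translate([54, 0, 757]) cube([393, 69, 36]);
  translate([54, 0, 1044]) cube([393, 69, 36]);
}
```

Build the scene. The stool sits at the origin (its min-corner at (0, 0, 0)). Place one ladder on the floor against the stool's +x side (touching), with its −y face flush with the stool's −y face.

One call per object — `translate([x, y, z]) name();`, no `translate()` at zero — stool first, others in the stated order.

stool();
translate([295, 0, 0]) ladder();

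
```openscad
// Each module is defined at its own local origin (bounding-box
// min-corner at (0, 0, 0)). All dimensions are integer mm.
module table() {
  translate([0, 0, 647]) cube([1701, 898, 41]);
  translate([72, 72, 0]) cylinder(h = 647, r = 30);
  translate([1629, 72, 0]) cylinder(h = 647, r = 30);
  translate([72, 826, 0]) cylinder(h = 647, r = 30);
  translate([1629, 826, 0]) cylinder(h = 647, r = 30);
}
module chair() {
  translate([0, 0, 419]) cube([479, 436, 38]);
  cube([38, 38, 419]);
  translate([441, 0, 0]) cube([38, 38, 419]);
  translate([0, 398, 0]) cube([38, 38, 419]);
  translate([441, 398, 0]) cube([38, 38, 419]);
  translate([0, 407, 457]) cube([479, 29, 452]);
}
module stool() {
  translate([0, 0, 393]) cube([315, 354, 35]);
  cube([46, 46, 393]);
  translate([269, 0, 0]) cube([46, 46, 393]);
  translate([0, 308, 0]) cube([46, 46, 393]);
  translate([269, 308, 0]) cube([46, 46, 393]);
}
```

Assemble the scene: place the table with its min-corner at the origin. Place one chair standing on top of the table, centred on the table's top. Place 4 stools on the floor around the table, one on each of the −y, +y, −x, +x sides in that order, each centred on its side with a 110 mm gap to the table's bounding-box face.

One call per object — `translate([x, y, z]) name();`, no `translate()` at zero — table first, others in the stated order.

table();
translate([611, 231, 688]) chair();
translate([693, -464, 0]) stool();
translate([693, 1008, 0]) stool();
translate([-425, 272, 0]) stool();
translate([1811, 272, 0]) stool();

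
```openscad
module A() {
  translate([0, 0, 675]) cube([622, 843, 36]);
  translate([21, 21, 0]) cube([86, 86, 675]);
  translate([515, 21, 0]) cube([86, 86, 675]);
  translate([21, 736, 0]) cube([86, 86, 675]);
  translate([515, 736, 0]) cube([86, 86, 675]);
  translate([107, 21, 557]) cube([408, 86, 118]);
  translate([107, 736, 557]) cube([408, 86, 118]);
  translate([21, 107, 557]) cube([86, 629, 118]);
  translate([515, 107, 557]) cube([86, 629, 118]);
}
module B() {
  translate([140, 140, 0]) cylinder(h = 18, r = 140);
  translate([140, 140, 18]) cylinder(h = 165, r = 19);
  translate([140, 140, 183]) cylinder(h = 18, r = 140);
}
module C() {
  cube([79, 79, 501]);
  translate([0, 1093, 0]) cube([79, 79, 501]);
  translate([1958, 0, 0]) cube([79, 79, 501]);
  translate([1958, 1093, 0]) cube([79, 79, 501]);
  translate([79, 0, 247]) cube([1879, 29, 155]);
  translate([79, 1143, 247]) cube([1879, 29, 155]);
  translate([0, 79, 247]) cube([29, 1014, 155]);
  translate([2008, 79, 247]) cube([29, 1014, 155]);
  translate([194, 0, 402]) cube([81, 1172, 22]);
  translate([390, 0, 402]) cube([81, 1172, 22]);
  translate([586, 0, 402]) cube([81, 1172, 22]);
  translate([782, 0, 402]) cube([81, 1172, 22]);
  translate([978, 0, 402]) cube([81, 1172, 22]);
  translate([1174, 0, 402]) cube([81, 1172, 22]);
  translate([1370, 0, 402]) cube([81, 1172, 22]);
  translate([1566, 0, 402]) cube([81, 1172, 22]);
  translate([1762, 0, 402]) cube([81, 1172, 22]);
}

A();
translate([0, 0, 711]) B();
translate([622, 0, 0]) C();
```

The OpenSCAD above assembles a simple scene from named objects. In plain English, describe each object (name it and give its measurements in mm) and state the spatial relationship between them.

A is a rectangular dining table. The top is 622×843×36 mm with its upper surface at z = 711 mm. It stands on four 86×86 mm square legs, each inset 21 mm from the nearest pair of top edges, running from the floor to the underside of the top. Four apron rails, 86 mm thick and 118 mm tall, run between adjacent legs with their top edges flush with the underside of the top and their outer faces flush with the legs' outer faces.

B is a spool: two coaxial disc flanges of radius 140 mm and thickness 18 mm, joined by a core cylinder of radius 19 mm and height 165 mm. The lower flange rests on z = 0 and the three cylinders share a vertical axis.

C is a bed frame 2037 mm long (x) by 1172 mm wide (y). Four 79×79 mm corner posts, 501 mm tall, at the corners of the footprint. Four rails of 29 mm thickness and 155 mm height run between adjacent posts with their undersides at z = 247 mm, their outer faces flush with the outside of the frame (the two x-running rails run between the posts' inner faces; the two y-running rails run between the posts' inner faces). 9 slats, each 81 mm wide (x) and 22 mm thick, lie across the top of the two x-running rails, running the full 1172 mm width of the frame in y; the slats are evenly spaced along x between the inner faces of the end posts with equal gaps (rounded down to the nearest mm) at the −x end and between each pair — any rounding remainder accumulates at the +x end.

The spool is on top of the table. The bed frame is against the table's +x side, with their −y faces flush.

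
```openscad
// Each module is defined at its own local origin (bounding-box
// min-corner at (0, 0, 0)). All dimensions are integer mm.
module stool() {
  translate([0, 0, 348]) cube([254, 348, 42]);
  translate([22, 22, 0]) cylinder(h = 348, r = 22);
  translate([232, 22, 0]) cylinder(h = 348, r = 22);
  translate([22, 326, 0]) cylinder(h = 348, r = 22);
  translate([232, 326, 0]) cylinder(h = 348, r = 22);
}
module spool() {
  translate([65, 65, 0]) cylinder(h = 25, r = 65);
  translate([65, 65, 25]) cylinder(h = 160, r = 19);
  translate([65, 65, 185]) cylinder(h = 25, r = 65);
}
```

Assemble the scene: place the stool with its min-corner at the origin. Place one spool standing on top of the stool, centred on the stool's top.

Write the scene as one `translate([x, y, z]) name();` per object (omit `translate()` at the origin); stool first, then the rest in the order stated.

stool();
translate([62, 109, 390]) spool();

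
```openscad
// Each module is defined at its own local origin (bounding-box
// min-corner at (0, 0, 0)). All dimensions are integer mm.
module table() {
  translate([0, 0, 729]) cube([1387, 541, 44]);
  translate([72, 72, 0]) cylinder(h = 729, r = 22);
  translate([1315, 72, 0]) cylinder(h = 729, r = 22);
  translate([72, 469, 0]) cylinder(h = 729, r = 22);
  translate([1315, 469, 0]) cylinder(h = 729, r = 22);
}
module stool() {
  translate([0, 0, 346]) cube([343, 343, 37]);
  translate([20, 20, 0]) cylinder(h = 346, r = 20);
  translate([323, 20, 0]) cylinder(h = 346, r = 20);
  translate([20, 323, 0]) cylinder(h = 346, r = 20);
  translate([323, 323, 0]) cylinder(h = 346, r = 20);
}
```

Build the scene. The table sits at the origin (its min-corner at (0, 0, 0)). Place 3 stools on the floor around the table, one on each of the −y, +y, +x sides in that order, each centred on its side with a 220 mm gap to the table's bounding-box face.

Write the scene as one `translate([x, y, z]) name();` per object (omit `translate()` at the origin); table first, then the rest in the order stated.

table();
translate([522, -563, 0]) stool();
translate([522, 761, 0]) stool();
translate([1607, 99, 0]) stool();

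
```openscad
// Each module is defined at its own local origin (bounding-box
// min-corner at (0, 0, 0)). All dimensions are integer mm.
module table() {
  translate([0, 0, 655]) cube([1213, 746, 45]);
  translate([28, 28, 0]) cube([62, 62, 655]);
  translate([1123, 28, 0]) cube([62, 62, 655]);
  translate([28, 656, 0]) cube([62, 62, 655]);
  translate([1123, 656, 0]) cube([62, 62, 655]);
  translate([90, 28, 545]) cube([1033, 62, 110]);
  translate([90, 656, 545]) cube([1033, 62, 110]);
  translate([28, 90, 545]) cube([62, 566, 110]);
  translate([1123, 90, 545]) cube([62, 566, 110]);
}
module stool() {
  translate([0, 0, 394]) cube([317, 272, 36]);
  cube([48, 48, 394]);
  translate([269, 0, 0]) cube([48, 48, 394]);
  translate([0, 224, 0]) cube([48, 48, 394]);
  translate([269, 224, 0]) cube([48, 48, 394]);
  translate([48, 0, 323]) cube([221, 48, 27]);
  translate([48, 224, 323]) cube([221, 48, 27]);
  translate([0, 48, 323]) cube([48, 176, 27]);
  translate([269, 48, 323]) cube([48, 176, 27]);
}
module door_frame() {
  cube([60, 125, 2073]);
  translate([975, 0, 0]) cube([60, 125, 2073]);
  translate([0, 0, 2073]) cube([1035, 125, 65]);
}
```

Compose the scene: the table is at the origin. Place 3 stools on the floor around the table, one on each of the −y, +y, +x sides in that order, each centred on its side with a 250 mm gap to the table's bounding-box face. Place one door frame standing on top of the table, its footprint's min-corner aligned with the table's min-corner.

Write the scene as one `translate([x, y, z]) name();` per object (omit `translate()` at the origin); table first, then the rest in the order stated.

table();
translate([448, -522, 0]) stool();
translate([448, 996, 0]) stool();
translate([1463, 237, 0]) stool();
translate([0, 0, 700]) door_frame();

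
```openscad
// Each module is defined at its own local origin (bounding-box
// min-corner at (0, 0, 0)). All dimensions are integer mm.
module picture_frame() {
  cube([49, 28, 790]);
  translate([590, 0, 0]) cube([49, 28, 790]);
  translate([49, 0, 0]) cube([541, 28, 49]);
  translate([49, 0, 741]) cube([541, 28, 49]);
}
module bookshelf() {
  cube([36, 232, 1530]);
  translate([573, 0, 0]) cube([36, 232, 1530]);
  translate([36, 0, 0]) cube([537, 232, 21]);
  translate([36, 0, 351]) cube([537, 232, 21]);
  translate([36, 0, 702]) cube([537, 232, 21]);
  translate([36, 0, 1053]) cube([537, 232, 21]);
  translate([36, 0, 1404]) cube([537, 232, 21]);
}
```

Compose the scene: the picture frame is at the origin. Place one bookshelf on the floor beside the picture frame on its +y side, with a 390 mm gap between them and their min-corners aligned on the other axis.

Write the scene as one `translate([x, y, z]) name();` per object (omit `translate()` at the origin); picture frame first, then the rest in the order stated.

picture_frame();
translate([0, 418, 0]) bookshelf();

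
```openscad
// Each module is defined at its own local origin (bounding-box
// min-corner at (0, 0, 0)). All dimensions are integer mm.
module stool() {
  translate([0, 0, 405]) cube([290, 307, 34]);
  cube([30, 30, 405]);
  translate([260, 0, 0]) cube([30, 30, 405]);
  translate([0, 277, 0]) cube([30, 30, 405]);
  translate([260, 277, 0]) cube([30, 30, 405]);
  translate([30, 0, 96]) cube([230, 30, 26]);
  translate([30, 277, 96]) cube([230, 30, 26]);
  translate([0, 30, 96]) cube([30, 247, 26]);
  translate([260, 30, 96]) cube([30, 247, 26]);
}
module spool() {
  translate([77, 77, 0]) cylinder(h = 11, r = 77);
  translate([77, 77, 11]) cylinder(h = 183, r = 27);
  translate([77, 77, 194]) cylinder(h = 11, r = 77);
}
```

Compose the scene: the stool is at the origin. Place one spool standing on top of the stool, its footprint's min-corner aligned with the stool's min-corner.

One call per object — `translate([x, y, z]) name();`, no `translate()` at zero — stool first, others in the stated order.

stool();
translate([0, 0, 439]) spool();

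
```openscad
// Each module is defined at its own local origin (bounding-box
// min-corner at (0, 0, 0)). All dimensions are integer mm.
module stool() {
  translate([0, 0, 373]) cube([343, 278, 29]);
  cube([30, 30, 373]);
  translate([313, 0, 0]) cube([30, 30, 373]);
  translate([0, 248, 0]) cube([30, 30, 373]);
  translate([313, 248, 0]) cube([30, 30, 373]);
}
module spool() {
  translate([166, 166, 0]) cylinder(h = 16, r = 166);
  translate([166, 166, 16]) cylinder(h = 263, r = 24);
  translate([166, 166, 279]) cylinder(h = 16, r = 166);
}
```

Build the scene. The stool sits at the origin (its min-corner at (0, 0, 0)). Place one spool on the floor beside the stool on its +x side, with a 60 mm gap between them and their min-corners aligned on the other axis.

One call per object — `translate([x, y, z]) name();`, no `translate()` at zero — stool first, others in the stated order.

stool();
translate([403, 0, 0]) spool();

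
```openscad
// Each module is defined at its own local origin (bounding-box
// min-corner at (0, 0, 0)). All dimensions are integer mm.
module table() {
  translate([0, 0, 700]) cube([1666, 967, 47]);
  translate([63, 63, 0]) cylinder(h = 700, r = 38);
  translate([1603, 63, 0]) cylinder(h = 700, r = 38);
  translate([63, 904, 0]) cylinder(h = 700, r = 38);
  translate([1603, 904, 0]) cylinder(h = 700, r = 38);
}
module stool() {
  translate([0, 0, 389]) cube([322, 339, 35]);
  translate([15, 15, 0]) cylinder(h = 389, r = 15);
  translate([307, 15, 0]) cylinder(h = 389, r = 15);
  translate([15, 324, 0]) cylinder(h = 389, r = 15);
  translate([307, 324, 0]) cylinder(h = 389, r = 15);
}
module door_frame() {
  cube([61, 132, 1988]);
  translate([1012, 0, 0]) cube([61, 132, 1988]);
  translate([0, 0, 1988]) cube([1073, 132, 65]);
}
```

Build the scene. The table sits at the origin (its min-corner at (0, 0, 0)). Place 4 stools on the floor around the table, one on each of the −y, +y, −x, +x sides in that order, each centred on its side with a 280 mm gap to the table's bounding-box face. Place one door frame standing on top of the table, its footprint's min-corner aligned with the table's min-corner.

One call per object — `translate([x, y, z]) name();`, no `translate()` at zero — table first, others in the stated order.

table();
translate([672, -619, 0]) stool();
translate([672, 1247, 0]) stool();
translate([-602, 314, 0]) stool();
translate([1946, 314, 0]) stool();
translate([0, 0, 747]) door_frame();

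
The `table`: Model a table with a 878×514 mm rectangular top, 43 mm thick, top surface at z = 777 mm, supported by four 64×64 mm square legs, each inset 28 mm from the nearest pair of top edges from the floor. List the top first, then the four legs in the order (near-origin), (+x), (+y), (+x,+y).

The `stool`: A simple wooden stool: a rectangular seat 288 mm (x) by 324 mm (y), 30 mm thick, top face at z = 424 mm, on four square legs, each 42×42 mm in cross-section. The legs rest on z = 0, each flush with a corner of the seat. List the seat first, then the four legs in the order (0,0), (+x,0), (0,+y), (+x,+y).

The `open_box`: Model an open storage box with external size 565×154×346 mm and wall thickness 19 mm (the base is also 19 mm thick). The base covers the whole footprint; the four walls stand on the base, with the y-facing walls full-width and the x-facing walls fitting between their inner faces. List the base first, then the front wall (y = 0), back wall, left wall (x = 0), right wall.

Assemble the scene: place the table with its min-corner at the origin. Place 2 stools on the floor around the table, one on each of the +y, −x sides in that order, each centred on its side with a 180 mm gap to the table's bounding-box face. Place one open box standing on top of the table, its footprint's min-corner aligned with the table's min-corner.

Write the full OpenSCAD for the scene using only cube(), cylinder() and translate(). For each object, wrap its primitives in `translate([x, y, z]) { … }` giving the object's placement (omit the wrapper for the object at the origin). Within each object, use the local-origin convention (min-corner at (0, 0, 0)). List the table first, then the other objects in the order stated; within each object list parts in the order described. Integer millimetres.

translate([0, 0, 734]) cube([878, 514, 43]);
translate([28, 28, 0]) cube([64, 64, 734]);
translate([786, 28, 0]) cube([64, 64, 734]);
translate([28, 422, 0]) cube([64, 64, 734]);
translate([786, 422, 0]) cube([64, 64, 734]);
translate([295, 694, 0]) {
  translate([0, 0, 394]) cube([288, 324, 30]);
  cube([42, 42, 394]);
  translate([246, 0, 0]) cube([42, 42, 394]);
  translate([0, 282, 0]) cube([42, 42, 394]);
  translate([246, 282, 0]) cube([42, 42, 394]);
}
translate([-468, 95, 0]) {
  translate([0, 0, 394]) cube([288, 324, 30]);
  cube([42, 42, 394]);
  translate([246, 0, 0]) cube([42, 42, 394]);
  translate([0, 282, 0]) cube([42, 42, 394]);
  translate([246, 282, 0]) cube([42, 42, 394]);
}
translate([0, 0, 777]) {
  cube([565, 154, 19]);
  translate([0, 0, 19]) cube([565, 19, 327]);
  translate([0, 135, 19]) cube([565, 19, 327]);
  translate([0, 19, 19]) cube([19, 116, 327]);
  translate([546, 19, 19]) cube([19, 116, 327]);
}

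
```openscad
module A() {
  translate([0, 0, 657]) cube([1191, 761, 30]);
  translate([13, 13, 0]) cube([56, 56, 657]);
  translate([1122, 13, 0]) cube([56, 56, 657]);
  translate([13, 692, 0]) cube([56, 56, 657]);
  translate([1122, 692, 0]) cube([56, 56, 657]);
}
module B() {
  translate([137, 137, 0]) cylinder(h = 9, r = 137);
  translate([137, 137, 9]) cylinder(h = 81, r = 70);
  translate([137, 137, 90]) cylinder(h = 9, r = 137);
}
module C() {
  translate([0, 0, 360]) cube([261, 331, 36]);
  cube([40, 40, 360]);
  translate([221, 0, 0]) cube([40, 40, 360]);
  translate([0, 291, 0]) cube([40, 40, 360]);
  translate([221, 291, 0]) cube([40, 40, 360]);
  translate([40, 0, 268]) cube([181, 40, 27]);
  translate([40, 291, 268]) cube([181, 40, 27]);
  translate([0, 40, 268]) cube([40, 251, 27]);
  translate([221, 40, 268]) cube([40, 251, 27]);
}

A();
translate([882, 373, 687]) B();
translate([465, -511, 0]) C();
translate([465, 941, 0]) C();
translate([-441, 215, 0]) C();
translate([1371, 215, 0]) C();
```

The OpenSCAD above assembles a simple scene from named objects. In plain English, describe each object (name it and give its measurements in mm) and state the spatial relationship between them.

A is a table: top 1191 mm (x) × 761 mm (y), 30 mm thick, upper face at z = 687 mm, on four 56×56 mm square legs, each inset 13 mm from the nearest pair of top edges, running from z = 0 to the bottom of the top.

B is a spool: two coaxial disc flanges of radius 137 mm and thickness 9 mm, joined by a core cylinder of radius 70 mm and height 81 mm. The lower flange rests on z = 0 and the three cylinders share a vertical axis.

C is a four-legged stool. The seat is a 261×331×36 mm slab whose top surface is at z = 396 mm; four square legs, each 40×40 mm in cross-section, run from the floor (z = 0) to the underside of the seat, each flush with a corner of the seat. Four stretchers, 40 mm wide and 27 mm tall, connect adjacent legs with their undersides at z = 268 mm, each running between the inner faces of the legs it joins and aligned with the legs' outer faces on the other axis.

The spool is on top of the table. Four stools sit around the table at the −y, +y, −x, +x sides.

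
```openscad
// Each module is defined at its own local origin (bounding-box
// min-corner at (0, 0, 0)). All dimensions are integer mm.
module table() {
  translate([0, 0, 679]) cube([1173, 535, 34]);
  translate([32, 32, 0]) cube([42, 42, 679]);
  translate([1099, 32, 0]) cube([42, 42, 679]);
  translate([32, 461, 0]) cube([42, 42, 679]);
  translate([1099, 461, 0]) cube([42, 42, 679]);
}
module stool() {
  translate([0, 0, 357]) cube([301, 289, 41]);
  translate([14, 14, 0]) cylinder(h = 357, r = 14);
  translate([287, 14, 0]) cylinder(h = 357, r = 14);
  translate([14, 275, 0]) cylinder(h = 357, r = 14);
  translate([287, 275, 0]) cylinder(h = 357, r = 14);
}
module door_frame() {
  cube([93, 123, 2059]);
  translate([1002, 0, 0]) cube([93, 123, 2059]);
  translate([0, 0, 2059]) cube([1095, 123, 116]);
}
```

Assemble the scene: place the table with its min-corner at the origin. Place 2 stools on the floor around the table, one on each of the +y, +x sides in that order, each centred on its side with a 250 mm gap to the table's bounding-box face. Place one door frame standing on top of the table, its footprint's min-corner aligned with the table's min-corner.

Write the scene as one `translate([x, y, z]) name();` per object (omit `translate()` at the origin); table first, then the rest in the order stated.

table();
translate([436, 785, 0]) stool();
translate([1423, 123, 0]) stool();
translate([0, 0, 713]) door_frame();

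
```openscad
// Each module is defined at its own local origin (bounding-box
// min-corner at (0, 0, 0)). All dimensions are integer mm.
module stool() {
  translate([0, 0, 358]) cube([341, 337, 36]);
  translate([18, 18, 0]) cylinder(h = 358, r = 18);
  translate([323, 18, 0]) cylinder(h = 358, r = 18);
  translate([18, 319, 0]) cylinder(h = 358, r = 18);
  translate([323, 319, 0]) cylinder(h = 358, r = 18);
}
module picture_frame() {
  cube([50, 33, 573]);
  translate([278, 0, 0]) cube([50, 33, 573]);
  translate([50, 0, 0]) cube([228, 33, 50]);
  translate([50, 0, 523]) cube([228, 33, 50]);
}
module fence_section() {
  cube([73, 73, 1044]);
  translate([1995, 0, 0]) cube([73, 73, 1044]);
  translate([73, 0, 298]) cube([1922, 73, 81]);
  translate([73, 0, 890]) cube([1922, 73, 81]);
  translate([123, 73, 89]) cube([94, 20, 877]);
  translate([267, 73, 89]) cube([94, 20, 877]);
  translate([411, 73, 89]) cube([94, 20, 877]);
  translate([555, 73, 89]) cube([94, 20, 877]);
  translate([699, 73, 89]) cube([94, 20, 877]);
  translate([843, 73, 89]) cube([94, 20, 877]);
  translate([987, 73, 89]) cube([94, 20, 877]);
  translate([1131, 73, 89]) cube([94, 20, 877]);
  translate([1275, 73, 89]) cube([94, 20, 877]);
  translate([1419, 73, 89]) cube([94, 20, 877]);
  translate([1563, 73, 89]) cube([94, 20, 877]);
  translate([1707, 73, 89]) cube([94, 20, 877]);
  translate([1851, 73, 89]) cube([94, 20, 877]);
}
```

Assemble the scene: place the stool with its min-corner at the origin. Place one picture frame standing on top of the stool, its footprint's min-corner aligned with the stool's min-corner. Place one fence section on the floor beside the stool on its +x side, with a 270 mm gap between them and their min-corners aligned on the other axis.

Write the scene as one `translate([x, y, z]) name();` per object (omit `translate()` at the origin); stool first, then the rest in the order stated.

stool();
translate([0, 0, 394]) picture_frame();
translate([611, 0, 0]) fence_section();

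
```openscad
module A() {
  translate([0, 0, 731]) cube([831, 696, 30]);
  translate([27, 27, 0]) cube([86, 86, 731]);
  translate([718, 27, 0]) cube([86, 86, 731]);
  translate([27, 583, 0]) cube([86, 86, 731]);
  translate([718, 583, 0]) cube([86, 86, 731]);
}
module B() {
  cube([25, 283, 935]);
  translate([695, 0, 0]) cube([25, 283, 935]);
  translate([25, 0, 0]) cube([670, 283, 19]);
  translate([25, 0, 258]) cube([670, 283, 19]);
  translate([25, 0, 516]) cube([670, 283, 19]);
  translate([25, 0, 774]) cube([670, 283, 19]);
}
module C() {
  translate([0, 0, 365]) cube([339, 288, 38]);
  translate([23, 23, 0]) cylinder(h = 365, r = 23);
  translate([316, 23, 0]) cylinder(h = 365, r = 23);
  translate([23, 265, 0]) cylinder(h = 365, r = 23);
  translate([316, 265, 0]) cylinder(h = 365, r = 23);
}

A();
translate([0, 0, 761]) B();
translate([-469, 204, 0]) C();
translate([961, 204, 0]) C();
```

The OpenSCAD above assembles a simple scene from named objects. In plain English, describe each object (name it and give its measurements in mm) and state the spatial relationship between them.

A is a rectangular dining table. The top is 831×696×30 mm with its upper surface at z = 761 mm. It stands on four 86×86 mm square legs, each inset 27 mm from the nearest pair of top edges, running from the floor to the underside of the top.

B is an open bookshelf. Two side panels, each 25 mm thick, 283 mm deep and 935 mm tall, stand 720 mm apart (outside-to-outside). Between them sit 4 shelves, each 19 mm thick and 283 mm deep, spanning the full gap between the sides. The bottom shelf rests on the floor (its underside at z = 0) and the clear gap between one shelf's top and the next shelf's underside is 239 mm.

C is a four-legged stool. The seat is a 339×288×38 mm slab whose top surface is at z = 403 mm; four round legs, each 46 mm in diameter, run from the floor (z = 0) to the underside of the seat, each leg's axis is inset half a diameter from the nearest pair of seat edges (so the leg's bounding box is flush with the corner).

The bookshelf is on top of the table. Two stools sit around the table at the −x, +x sides.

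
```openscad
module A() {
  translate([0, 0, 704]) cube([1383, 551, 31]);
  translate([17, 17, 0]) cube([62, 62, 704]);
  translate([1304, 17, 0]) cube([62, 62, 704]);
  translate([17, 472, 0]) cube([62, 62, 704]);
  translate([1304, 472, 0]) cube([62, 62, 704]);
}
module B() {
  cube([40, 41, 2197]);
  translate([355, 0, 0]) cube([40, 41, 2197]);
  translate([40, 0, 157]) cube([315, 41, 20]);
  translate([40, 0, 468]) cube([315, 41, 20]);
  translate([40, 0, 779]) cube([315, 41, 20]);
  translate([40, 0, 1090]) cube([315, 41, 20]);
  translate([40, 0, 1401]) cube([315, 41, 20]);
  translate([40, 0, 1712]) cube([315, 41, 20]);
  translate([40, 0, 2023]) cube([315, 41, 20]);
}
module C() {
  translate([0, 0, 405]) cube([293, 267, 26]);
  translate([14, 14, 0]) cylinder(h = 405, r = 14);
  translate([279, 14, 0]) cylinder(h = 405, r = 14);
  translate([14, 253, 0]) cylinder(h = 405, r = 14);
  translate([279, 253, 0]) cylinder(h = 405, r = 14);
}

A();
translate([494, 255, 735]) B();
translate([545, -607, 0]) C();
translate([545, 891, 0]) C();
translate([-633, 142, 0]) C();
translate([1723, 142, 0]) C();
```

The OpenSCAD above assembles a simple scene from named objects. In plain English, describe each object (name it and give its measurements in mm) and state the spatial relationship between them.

A is a table with a 1383×551 mm rectangular top, 31 mm thick, top surface at z = 735 mm, supported by four 62×62 mm square legs, each inset 17 mm from the nearest pair of top edges, running from the floor.

B is a wooden ladder with two side rails of 40×41 mm section and 2197 mm height, set 395 mm apart overall. Between them run 7 rectangular rungs (41 mm deep, 20 mm thick), front faces flush with the rails' −y face. The bottom of the first rung is 157 mm above the floor and each subsequent rung is 311 mm higher than the one below.

C is a four-legged stool. The seat is 293×267 mm, 26 mm thick, top at z = 431 mm. It stands on four round legs, each 28 mm in diameter, from z = 0 to the seat underside, each leg's axis is inset half a diameter from the nearest pair of seat edges (so the leg's bounding box is flush with the corner).

The ladder is on top of the table, centred. Four stools sit around the table at the −y, +y, −x, +x sides.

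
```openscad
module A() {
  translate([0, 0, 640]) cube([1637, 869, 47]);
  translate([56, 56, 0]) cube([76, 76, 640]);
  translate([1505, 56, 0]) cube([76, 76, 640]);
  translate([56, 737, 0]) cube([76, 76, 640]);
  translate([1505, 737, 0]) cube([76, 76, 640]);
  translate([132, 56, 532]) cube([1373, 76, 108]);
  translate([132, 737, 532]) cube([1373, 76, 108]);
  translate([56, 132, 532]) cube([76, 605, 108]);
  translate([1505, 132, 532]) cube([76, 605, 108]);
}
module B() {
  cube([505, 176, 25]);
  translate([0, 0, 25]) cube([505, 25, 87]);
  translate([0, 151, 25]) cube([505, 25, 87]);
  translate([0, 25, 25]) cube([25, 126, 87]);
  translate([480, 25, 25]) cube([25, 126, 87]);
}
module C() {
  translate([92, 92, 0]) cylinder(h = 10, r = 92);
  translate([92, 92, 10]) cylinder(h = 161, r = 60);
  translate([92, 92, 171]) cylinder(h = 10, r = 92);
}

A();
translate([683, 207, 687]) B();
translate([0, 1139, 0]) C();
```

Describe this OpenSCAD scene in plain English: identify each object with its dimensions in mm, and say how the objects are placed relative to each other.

A is a table: top 1637 mm (x) × 869 mm (y), 47 mm thick, upper face at z = 687 mm, on four 76×76 mm square legs, each inset 56 mm from the nearest pair of top edges, running from z = 0 to the bottom of the top. Four apron rails, 76 mm thick and 108 mm tall, run between adjacent legs with their top edges flush with the underside of the top and their outer faces flush with the legs' outer faces.

B is an open storage box with external size 505×176×112 mm and wall thickness 25 mm (the base is also 25 mm thick). The base covers the whole footprint; the four walls stand on the base, with the y-facing walls full-width and the x-facing walls fitting between their inner faces.

C is a spool: two coaxial disc flanges of radius 92 mm and thickness 10 mm, joined by a core cylinder of radius 60 mm and height 161 mm. The lower flange rests on z = 0 and the three cylinders share a vertical axis.

The open box is on top of the table. The spool is on the floor beside the table on its +y side.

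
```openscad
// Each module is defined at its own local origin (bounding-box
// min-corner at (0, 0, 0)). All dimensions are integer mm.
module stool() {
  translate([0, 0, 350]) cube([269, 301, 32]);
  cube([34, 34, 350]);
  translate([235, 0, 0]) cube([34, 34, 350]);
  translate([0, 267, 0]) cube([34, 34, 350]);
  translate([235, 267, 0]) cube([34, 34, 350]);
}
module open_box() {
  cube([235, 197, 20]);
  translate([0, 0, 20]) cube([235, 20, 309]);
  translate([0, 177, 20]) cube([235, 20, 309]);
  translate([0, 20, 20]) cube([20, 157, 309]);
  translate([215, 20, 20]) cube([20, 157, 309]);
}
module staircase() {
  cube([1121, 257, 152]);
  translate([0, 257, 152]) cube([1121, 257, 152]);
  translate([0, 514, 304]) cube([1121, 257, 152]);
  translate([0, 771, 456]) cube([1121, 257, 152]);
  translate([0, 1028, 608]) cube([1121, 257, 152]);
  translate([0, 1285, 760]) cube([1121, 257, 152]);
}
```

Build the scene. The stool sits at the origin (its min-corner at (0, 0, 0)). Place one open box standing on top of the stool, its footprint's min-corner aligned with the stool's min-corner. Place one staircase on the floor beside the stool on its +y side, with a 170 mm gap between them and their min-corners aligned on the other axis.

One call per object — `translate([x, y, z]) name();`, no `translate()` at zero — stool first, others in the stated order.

stool();
translate([0, 0, 382]) open_box();
translate([0, 471, 0]) staircase();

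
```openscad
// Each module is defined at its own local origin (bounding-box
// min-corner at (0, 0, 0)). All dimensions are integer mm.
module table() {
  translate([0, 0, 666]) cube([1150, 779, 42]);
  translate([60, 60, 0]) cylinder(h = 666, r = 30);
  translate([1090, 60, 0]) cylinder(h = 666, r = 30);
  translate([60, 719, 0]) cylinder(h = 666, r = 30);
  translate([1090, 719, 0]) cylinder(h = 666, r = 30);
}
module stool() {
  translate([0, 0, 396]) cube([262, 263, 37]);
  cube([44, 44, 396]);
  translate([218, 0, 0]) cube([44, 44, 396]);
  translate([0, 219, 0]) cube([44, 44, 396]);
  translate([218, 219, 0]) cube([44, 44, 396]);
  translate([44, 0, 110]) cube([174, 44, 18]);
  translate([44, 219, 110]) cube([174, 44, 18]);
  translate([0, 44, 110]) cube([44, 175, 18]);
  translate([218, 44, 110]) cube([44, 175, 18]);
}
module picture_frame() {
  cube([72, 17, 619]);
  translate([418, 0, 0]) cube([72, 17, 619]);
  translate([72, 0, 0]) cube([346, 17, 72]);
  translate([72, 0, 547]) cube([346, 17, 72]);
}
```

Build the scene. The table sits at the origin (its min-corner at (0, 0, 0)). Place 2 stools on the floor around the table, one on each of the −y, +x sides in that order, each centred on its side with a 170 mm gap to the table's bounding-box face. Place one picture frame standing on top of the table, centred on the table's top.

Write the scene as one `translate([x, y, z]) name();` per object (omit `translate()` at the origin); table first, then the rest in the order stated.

table();
translate([444, -433, 0]) stool();
translate([1320, 258, 0]) stool();
translate([330, 381, 708]) picture_frame();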